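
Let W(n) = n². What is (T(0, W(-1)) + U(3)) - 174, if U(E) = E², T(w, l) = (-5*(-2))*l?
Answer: -155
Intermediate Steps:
T(w, l) = 10*l
(T(0, W(-1)) + U(3)) - 174 = (10*(-1)² + 3²) - 174 = (10*1 + 9) - 174 = (10 + 9) - 174 = 19 - 174 = -155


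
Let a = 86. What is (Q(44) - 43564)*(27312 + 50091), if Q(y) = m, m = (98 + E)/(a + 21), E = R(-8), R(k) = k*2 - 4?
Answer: -360796281810/107 ≈ -3.3719e+9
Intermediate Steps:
R(k) = -4 + 2*k (R(k) = 2*k - 4 = -4 + 2*k)
E = -20 (E = -4 + 2*(-8) = -4 - 16 = -20)
m = 78/107 (m = (98 - 20)/(86 + 21) = 78/107 ≈ 0.72897)
Q(y) = 78/107
(Q(44) - 43564)*(27312 + 50091) = (78/107 - 43564)*(27312 + 50091) = -4661270/107*77403 = -360796281810/107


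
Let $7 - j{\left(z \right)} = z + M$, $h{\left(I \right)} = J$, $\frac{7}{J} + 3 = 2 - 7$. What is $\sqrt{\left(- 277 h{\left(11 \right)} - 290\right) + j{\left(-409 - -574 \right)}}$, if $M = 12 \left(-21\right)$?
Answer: $\frac{\sqrt{742}}{4} \approx 6.8099$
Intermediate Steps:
$J = - \frac{7}{8}$ ($J = \frac{7}{-3 + \left(2 - 7\right)} = \frac{7}{-3 - 5} = \frac{7}{-8} = 7 \left(- \frac{1}{8}\right) = - \frac{7}{8} \approx -0.875$)
$M = -252$
$h{\left(I \right)} = - \frac{7}{8}$
$j{\left(z \right)} = 259 - z$ ($j{\left(z \right)} = 7 - \left(z - 252\right) = 7 - \left(-252 + z\right) = 259 - z$)
$\sqrt{\left(- 277 h{\left(11 \right)} - 290\right) + j{\left(-409 - -574 \right)}} = \sqrt{\left(\left(-277\right) \left(- \frac{7}{8}\right) - 290\right) + \left(259 - \left(-409 - -574\right)\right)} = \sqrt{\left(\frac{1939}{8} - 290\right) + \left(259 - \left(-409 + 574\right)\right)} = \sqrt{- \frac{381}{8} + \left(259 - 165\right)} = \sqrt{- \frac{381}{8} + 94} = \sqrt{\frac{371}{8}} = \frac{\sqrt{742}}{4}$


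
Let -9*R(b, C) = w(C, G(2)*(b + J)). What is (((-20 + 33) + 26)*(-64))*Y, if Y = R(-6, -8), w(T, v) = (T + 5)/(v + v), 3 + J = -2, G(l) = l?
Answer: 208/11 ≈ 18.909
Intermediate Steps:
J = -5 (J = -3 - 2 = -5)
w(T, v) = (5 + T)/(2*v) (w(T, v) = (5 + T)/((2*v)) = (5 + T)*(1/(2*v)) = (5 + T)/(2*v))
R(b, C) = -(5 + C)/(18*(-10 + 2*b)) (R(b, C) = -(5 + C)/(18*(2*(b - 5))) = -(5 + C)/(18*(2*(-5 + b))) = -(5 + C)/(18*(-10 + 2*b)))
Y = -1/132 (Y = (-5 - 1*(-8))/(36*(-5 - 6)) = (1/36)*(-5 + 8)/(-11) = (1/36)*(-1/11)*3 = -1/132 ≈ -0.0075758)
(((-20 + 33) + 26)*(-64))*Y = (((-20 + 33) + 26)*(-64))*(-1/132) = ((13 + 26)*(-64))*(-1/132) = (39*(-64))*(-1/132) = -2496*(-1/132) = 208/11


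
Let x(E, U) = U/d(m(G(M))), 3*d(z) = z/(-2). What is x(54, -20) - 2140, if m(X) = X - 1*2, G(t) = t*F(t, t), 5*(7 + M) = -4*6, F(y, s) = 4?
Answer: -87840/41 ≈ -2142.4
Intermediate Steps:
M = -59/5 (M = -7 + (-4*6)/5 = -7 + (⅕)*(-24) = -7 - 24/5 = -59/5 ≈ -11.800)
G(t) = 4*t (G(t) = t*4 = 4*t)
m(X) = -2 + X (m(X) = X - 2 = -2 + X)
d(z) = -z/6 (d(z) = (z/(-2))/3 = (z*(-½))/3 = (-z/2)/3 = -z/6)
x(E, U) = 5*U/41 (x(E, U) = U/((-(-2 + 4*(-59/5))/6)) = U/((-(-2 - 236/5)/6)) = U/((-⅙*(-246/5))) = U/(41/5) = 5*U/41)
x(54, -20) - 2140 = (5/41)*(-20) - 2140 = -100/41 - 2140 = -87840/41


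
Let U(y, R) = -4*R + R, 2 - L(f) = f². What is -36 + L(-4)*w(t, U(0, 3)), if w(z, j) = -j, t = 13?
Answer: -162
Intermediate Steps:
L(f) = 2 - f²
U(y, R) = -3*R
-36 + L(-4)*w(t, U(0, 3)) = -36 + (2 - 1*(-4)²)*(-(-3)*3) = -36 + (2 - 1*16)*(-1*(-9)) = -36 + (2 - 16)*9 = -36 - 14*9 = -36 - 126 = -162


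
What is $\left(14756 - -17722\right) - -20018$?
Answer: $52496$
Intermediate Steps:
$\left(14756 - -17722\right) - -20018 = \left(14756 + 17722\right) + 20018 = 32478 + 20018 = 52496$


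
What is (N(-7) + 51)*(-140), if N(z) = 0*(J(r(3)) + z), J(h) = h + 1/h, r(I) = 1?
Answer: -7140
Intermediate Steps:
N(z) = 0 (N(z) = 0*((1 + 1/1) + z) = 0*((1 + 1) + z) = 0*(2 + z) = 0)
(N(-7) + 51)*(-140) = (0 + 51)*(-140) = 51*(-140) = -7140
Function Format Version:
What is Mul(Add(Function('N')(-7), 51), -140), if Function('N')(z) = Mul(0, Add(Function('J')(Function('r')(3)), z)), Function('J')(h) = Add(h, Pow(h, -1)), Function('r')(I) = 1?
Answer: -7140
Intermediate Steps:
Function('N')(z) = 0 (Function('N')(z) = Mul(0, Add(Add(1, Pow(1, -1)), z)) = Mul(0, Add(Add(1, 1), z)) = Mul(0, Add(2, z)) = 0)
Mul(Add(Function('N')(-7), 51), -140) = Mul(Add(0, 51), -140) = Mul(51, -140) = -7140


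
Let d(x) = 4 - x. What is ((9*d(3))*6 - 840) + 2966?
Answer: 2180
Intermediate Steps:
((9*d(3))*6 - 840) + 2966 = ((9*(4 - 1*3))*6 - 840) + 2966 = ((9*(4 - 3))*6 - 840) + 2966 = ((9*1)*6 - 840) + 2966 = (9*6 - 840) + 2966 = (54 - 840) + 2966 = -786 + 2966 = 2180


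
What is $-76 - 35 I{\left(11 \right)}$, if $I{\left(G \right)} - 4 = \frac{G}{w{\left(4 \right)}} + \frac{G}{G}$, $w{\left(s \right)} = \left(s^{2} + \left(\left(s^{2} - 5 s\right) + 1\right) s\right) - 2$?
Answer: $- \frac{887}{2} \approx -443.5$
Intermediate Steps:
$w{\left(s \right)} = -2 + s^{2} + s \left(1 + s^{2} - 5 s\right)$ ($w{\left(s \right)} = \left(s^{2} + \left(1 + s^{2} - 5 s\right) s\right) - 2 = \left(s^{2} + s \left(1 + s^{2} - 5 s\right)\right) - 2 = -2 + s^{2} + s \left(1 + s^{2} - 5 s\right)$)
$I{\left(G \right)} = 5 + \frac{G}{2}$ ($I{\left(G \right)} = 4 + \left(\frac{G}{-2 + 4 + 4^{3} - 4 \cdot 4^{2}} + \frac{G}{G}\right) = 4 + \left(\frac{G}{-2 + 4 + 64 - 64} + 1\right) = 4 + \left(\frac{G}{2} + 1\right) = 4 + \left(1 + \frac{G}{2}\right) = 5 + \frac{G}{2}$)
$-76 - 35 I{\left(11 \right)} = -76 - 35 \left(5 + \frac{1}{2} \cdot 11\right) = -76 - 35 \left(5 + \frac{11}{2}\right) = -76 - \frac{735}{2} = - \frac{887}{2}$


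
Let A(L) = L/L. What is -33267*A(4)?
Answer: -33267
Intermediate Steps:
A(L) = 1
-33267*A(4) = -33267*1 = -33267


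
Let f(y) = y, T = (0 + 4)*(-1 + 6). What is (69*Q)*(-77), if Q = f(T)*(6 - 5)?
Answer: -106260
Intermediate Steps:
T = 20 (T = 4*5 = 20)
Q = 20 (Q = 20*(6 - 5) = 20*1 = 20)
(69*Q)*(-77) = (69*20)*(-77) = 1380*(-77) = -106260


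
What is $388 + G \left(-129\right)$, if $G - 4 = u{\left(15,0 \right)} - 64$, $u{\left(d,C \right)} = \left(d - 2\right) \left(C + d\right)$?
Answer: $-17027$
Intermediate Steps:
$u{\left(d,C \right)} = \left(-2 + d\right) \left(C + d\right)$
$G = 135$ ($G = 4 + \left(\left(15^{2} - 0 - 30 + 0 \cdot 15\right) - 64\right) = 4 + \left(\left(225 + 0 - 30 + 0\right) - 64\right) = 4 + \left(195 - 64\right) = 4 + 131 = 135$)
$388 + G \left(-129\right) = 388 + 135 \left(-129\right) = 388 - 17415 = -17027$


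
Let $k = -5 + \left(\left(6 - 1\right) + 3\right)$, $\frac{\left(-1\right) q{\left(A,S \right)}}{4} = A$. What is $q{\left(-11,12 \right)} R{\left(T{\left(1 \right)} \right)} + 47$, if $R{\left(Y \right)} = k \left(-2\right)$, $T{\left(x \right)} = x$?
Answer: $-217$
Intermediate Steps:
$q{\left(A,S \right)} = - 4 A$
$k = 3$ ($k = -5 + \left(5 + 3\right) = -5 + 8 = 3$)
$R{\left(Y \right)} = -6$ ($R{\left(Y \right)} = 3 \left(-2\right) = -6$)
$q{\left(-11,12 \right)} R{\left(T{\left(1 \right)} \right)} + 47 = \left(-4\right) \left(-11\right) \left(-6\right) + 47 = 44 \left(-6\right) + 47 = -264 + 47 = -217$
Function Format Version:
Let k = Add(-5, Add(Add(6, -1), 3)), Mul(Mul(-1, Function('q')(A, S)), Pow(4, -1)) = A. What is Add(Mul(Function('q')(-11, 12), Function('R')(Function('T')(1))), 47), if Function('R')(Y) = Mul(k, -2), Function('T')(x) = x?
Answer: -217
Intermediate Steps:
Function('q')(A, S) = Mul(-4, A)
k = 3 (k = Add(-5, Add(5, 3)) = Add(-5, 8) = 3)
Function('R')(Y) = -6 (Function('R')(Y) = Mul(3, -2) = -6)
Add(Mul(Function('q')(-11, 12), Function('R')(Function('T')(1))), 47) = Add(Mul(Mul(-4, -11), -6), 47) = Add(Mul(44, -6), 47) = Add(-264, 47) = -217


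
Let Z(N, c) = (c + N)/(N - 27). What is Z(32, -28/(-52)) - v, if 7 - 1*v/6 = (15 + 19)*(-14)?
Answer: -187947/65 ≈ -2891.5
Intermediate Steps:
Z(N, c) = (N + c)/(-27 + N)
v = 2898 (v = 42 - 6*(15 + 19)*(-14) = 42 - 204*(-14) = 42 - 6*(-476) = 42 + 2856 = 2898)
Z(32, -28/(-52)) - v = (32 - 28/(-52))/(-27 + 32) - 1*2898 = (32 - 28*(-1/52))/5 - 2898 = (32 + 7/13)/5 - 2898 = (⅕)*(423/13) - 2898 = 423/65 - 2898 = -187947/65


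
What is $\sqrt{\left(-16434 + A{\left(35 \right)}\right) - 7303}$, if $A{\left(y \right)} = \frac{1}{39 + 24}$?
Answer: $\frac{i \sqrt{10468010}}{21} \approx 154.07 i$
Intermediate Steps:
$A{\left(y \right)} = \frac{1}{63}$
$\sqrt{\left(-16434 + A{\left(35 \right)}\right) - 7303} = \sqrt{\left(-16434 + \frac{1}{63}\right) - 7303} = \sqrt{- \frac{1035341}{63} - 7303} = \sqrt{- \frac{1495430}{63}} = \frac{i \sqrt{10468010}}{21}$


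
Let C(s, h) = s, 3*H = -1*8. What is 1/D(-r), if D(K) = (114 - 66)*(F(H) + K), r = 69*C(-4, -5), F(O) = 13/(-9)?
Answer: 3/39536 ≈ 7.5880e-5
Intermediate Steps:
H = -8/3 (H = (-1*8)/3 = (⅓)*(-8) = -8/3 ≈ -2.6667)
F(O) = -13/9 (F(O) = 13*(-⅑) = -13/9)
r = -276 (r = 69*(-4) = -276)
D(K) = -208/3 + 48*K (D(K) = (114 - 66)*(-13/9 + K) = 48*(-13/9 + K) = -208/3 + 48*K)
1/D(-r) = 1/(-208/3 + 48*(-1*(-276))) = 1/(-208/3 + 48*276) = 1/(-208/3 + 13248) = 1/(39536/3) = 3/39536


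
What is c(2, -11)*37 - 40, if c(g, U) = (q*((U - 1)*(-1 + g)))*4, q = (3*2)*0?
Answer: -40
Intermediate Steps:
q = 0 (q = 6*0 = 0)
c(g, U) = 0 (c(g, U) = (0*((U - 1)*(-1 + g)))*4 = (0*((-1 + U)*(-1 + g)))*4 = 0*4 = 0)
c(2, -11)*37 - 40 = 0*37 - 40 = 0 - 40 = -40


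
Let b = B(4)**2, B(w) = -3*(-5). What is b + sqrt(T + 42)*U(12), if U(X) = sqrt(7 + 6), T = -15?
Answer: 225 + 3*sqrt(39) ≈ 243.74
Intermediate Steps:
U(X) = sqrt(13)
B(w) = 15
b = 225 (b = 15**2 = 225)
b + sqrt(T + 42)*U(12) = 225 + sqrt(-15 + 42)*sqrt(13) = 225 + sqrt(27)*sqrt(13) = 225 + (3*sqrt(3))*sqrt(13) = 225 + 3*sqrt(39)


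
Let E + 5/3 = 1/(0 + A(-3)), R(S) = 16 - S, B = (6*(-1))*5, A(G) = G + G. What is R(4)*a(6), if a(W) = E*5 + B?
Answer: -470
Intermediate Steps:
A(G) = 2*G
B = -30 (B = -6*5 = -30)
E = -11/6 (E = -5/3 + 1/(0 + 2*(-3)) = -5/3 + 1/(0 - 6) = -5/3 + 1/(-6) = -5/3 - ⅙ = -11/6 ≈ -1.8333)
a(W) = -235/6 (a(W) = -11/6*5 - 30 = -55/6 - 30 = -235/6)
R(4)*a(6) = (16 - 1*4)*(-235/6) = (16 - 4)*(-235/6) = 12*(-235/6) = -470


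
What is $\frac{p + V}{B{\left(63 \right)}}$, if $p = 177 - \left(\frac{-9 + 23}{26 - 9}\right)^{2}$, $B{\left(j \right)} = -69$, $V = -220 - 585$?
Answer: $\frac{181688}{19941} \approx 9.1113$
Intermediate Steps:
$V = -805$ ($V = -220 - 585 = -805$)
$p = \frac{50957}{289}$ ($p = 177 - \left(\frac{14}{17}\right)^{2} = 177 - \frac{196}{289} = \frac{50957}{289} \approx 176.32$)
$\frac{p + V}{B{\left(63 \right)}} = \frac{\frac{50957}{289} - 805}{-69} = \left(- \frac{181688}{289}\right) \left(- \frac{1}{69}\right) = \frac{181688}{19941}$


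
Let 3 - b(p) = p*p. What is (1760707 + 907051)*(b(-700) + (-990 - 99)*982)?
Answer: -4160088486410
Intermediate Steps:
b(p) = 3 - p² (b(p) = 3 - p*p = 3 - p²)
(1760707 + 907051)*(b(-700) + (-990 - 99)*982) = (1760707 + 907051)*((3 - 1*(-700)²) + (-990 - 99)*982) = 2667758*((3 - 1*490000) - 1089*982) = 2667758*((3 - 490000) - 1069398) = 2667758*(-489997 - 1069398) = 2667758*(-1559395) = -4160088486410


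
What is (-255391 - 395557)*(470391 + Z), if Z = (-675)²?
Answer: -602788263168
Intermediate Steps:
Z = 455625
(-255391 - 395557)*(470391 + Z) = (-255391 - 395557)*(470391 + 455625) = -650948*926016 = -602788263168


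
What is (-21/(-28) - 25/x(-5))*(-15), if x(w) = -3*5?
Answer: -145/4 ≈ -36.250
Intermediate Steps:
x(w) = -15
(-21/(-28) - 25/x(-5))*(-15) = (-21/(-28) - 25/(-15))*(-15) = (-21*(-1/28) - 25*(-1/15))*(-15) = (3/4 + 5/3)*(-15) = (29/12)*(-15) = -145/4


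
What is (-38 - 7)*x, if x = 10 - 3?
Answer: -315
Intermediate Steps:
x = 7
(-38 - 7)*x = (-38 - 7)*7 = -45*7 = -315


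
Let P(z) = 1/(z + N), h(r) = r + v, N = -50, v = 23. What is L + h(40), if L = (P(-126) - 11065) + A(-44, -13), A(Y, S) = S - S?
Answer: -1936353/176 ≈ -11002.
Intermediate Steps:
A(Y, S) = 0
h(r) = 23 + r (h(r) = r + 23 = 23 + r)
P(z) = 1/(-50 + z) (P(z) = 1/(z - 50) = 1/(-50 + z))
L = -1947441/176 (L = (1/(-50 - 126) - 11065) + 0 = (1/(-176) - 11065) + 0 = (-1/176 - 11065) + 0 = -1947441/176 + 0 = -1947441/176 ≈ -11065.)
L + h(40) = -1947441/176 + (23 + 40) = -1947441/176 + 63 = -1936353/176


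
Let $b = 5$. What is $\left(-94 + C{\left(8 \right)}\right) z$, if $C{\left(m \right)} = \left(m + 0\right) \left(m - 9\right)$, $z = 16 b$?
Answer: $-8160$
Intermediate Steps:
$z = 80$ ($z = 16 \cdot 5 = 80$)
$C{\left(m \right)} = m \left(-9 + m\right)$
$\left(-94 + C{\left(8 \right)}\right) z = \left(-94 + 8 \left(-9 + 8\right)\right) 80 = \left(-94 + 8 \left(-1\right)\right) 80 = \left(-94 - 8\right) 80 = \left(-102\right) 80 = -8160$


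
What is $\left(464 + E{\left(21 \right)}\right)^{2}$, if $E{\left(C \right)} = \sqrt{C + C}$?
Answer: $\left(464 + \sqrt{42}\right)^{2} \approx 2.2135 \cdot 10^{5}$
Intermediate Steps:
$E{\left(C \right)} = \sqrt{2} \sqrt{C}$ ($E{\left(C \right)} = \sqrt{2 C} = \sqrt{2} \sqrt{C}$)
$\left(464 + E{\left(21 \right)}\right)^{2} = \left(464 + \sqrt{2} \sqrt{21}\right)^{2} = \left(464 + \sqrt{42}\right)^{2}$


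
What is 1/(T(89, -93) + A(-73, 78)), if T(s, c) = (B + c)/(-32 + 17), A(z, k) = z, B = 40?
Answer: -15/1042 ≈ -0.014395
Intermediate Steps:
T(s, c) = -8/3 - c/15 (T(s, c) = (40 + c)/(-32 + 17) = (40 + c)/(-15) = (40 + c)*(-1/15) = -8/3 - c/15)
1/(T(89, -93) + A(-73, 78)) = 1/((-8/3 - 1/15*(-93)) - 73) = 1/((-8/3 + 31/5) - 73) = 1/(53/15 - 73) = 1/(-1042/15) = -15/1042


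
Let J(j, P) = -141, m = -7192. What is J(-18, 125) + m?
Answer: -7333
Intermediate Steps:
J(-18, 125) + m = -141 - 7192 = -7333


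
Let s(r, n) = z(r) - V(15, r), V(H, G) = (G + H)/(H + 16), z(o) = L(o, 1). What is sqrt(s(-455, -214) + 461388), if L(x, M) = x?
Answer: 3*sqrt(49218917)/31 ≈ 678.93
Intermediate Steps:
z(o) = o
V(H, G) = (G + H)/(16 + H)
s(r, n) = -15/31 + 30*r/31 (s(r, n) = r - (r + 15)/(16 + 15) = r - (15 + r)/31 = r - (15/31 + r/31) = r + (-15/31 - r/31) = -15/31 + 30*r/31)
sqrt(s(-455, -214) + 461388) = sqrt((-15/31 + (30/31)*(-455)) + 461388) = sqrt((-15/31 - 13650/31) + 461388) = sqrt(-13665/31 + 461388) = sqrt(14289363/31) = 3*sqrt(49218917)/31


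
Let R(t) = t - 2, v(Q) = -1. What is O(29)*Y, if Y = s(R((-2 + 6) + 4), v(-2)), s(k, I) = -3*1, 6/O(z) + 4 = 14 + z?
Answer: -6/13 ≈ -0.46154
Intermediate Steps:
R(t) = -2 + t
O(z) = 6/(10 + z) (O(z) = 6/(-4 + (14 + z)) = 6/(10 + z))
s(k, I) = -3
Y = -3
O(29)*Y = (6/(10 + 29))*(-3) = (6/39)*(-3) = (6*(1/39))*(-3) = (2/13)*(-3) = -6/13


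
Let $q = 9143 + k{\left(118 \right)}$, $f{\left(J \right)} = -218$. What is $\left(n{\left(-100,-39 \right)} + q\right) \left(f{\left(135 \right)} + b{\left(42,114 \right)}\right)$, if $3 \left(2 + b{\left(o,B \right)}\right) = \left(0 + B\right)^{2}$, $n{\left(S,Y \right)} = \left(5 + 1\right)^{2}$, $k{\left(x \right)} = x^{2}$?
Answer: $94999536$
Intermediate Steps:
$q = 23067$ ($q = 9143 + 118^{2} = 9143 + 13924 = 23067$)
$n{\left(S,Y \right)} = 36$ ($n{\left(S,Y \right)} = 6^{2} = 36$)
$b{\left(o,B \right)} = -2 + \frac{B^{2}}{3}$ ($b{\left(o,B \right)} = -2 + \frac{\left(0 + B\right)^{2}}{3} = -2 + \frac{B^{2}}{3}$)
$\left(n{\left(-100,-39 \right)} + q\right) \left(f{\left(135 \right)} + b{\left(42,114 \right)}\right) = \left(36 + 23067\right) \left(-218 - \left(2 - \frac{114^{2}}{3}\right)\right) = 23103 \left(-218 + \left(-2 + \frac{1}{3} \cdot 12996\right)\right) = 23103 \left(-218 + \left(-2 + 4332\right)\right) = 23103 \left(-218 + 4330\right) = 23103 \cdot 4112 = 94999536$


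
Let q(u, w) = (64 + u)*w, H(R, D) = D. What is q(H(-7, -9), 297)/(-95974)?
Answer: -16335/95974 ≈ -0.17020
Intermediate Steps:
q(u, w) = w*(64 + u)
q(H(-7, -9), 297)/(-95974) = (297*(64 - 9))/(-95974) = (297*55)*(-1/95974) = 16335*(-1/95974) = -16335/95974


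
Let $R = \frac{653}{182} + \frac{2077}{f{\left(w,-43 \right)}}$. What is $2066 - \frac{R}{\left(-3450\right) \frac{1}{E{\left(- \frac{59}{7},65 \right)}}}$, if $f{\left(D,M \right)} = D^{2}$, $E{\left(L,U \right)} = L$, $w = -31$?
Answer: $\frac{281499470017}{136254300} \approx 2066.0$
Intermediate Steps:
$R = \frac{32437}{5642}$ ($R = \frac{653}{182} + \frac{2077}{\left(-31\right)^{2}} = 653 \cdot \frac{1}{182} + \frac{2077}{961} = \frac{653}{182} + 2077 \cdot \frac{1}{961} = \frac{653}{182} + \frac{67}{31} = \frac{32437}{5642} \approx 5.7492$)
$2066 - \frac{R}{\left(-3450\right) \frac{1}{E{\left(- \frac{59}{7},65 \right)}}} = 2066 - \frac{32437}{5642 \left(- \frac{3450}{\left(-59\right) \frac{1}{7}}\right)} = 2066 - \frac{32437}{5642 \left(- \frac{3450}{- \frac{59}{7}}\right)} = 2066 - \frac{32437}{5642 \left(\left(-3450\right) \left(- \frac{7}{59}\right)\right)} = 2066 - \frac{32437}{5642 \cdot \frac{24150}{59}} = 2066 - \frac{32437}{5642} \cdot \frac{59}{24150} = 2066 - \frac{1913783}{136254300} = \frac{281499470017}{136254300}$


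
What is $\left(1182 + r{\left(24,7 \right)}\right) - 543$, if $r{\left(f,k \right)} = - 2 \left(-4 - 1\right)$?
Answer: $649$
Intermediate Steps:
$r{\left(f,k \right)} = 10$ ($r{\left(f,k \right)} = - 2 \left(-4 - 1\right) = \left(-2\right) \left(-5\right) = 10$)
$\left(1182 + r{\left(24,7 \right)}\right) - 543 = \left(1182 + 10\right) - 543 = 1192 - 543 = 649$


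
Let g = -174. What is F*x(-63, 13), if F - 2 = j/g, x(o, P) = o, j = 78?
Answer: -2835/29 ≈ -97.759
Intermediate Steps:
F = 45/29 (F = 2 + 78/(-174) = 2 + 78*(-1/174) = 2 - 13/29 = 45/29 ≈ 1.5517)
F*x(-63, 13) = (45/29)*(-63) = -2835/29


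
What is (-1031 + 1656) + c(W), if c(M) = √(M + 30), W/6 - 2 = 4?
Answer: 625 + √66 ≈ 633.12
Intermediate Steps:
W = 36 (W = 12 + 6*4 = 12 + 24 = 36)
c(M) = √(30 + M)
(-1031 + 1656) + c(W) = (-1031 + 1656) + √(30 + 36) = 625 + √66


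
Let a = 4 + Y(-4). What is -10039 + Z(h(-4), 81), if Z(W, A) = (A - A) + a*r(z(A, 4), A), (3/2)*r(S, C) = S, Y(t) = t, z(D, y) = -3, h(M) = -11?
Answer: -10039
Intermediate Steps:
r(S, C) = 2*S/3
a = 0 (a = 4 - 4 = 0)
Z(W, A) = 0 (Z(W, A) = (A - A) + 0*((⅔)*(-3)) = 0 + 0*(-2) = 0 + 0 = 0)
-10039 + Z(h(-4), 81) = -10039 + 0 = -10039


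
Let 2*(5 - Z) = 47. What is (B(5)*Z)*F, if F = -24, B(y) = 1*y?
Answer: 2220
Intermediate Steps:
Z = -37/2 (Z = 5 - ½*47 = 5 - 47/2 = -37/2 ≈ -18.500)
B(y) = y
(B(5)*Z)*F = (5*(-37/2))*(-24) = -185/2*(-24) = 2220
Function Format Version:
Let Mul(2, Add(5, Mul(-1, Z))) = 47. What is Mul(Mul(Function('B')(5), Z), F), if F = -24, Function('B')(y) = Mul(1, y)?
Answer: 2220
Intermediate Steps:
Z = Rational(-37, 2) (Z = Add(5, Mul(Rational(-1, 2), 47)) = Add(5, Rational(-47, 2)) = Rational(-37, 2) ≈ -18.500)
Function('B')(y) = y
Mul(Mul(Function('B')(5), Z), F) = Mul(Mul(5, Rational(-37, 2)), -24) = Mul(Rational(-185, 2), -24) = 2220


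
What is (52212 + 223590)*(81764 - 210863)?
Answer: -35605762398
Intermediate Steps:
(52212 + 223590)*(81764 - 210863) = 275802*(-129099) = -35605762398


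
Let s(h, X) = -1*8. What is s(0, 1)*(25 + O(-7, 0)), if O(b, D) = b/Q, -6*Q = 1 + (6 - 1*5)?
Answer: -368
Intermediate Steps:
s(h, X) = -8
Q = -⅓ (Q = -(1 + (6 - 1*5))/6 = -(1 + (6 - 5))/6 = -(1 + 1)/6 = -⅙*2 = -⅓ ≈ -0.33333)
O(b, D) = -3*b (O(b, D) = b/(-⅓) = b*(-3) = -3*b)
s(0, 1)*(25 + O(-7, 0)) = -8*(25 - 3*(-7)) = -8*(25 + 21) = -8*46 = -368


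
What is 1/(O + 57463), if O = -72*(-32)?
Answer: 1/59767 ≈ 1.6732e-5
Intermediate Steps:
O = 2304
1/(O + 57463) = 1/(2304 + 57463) = 1/59767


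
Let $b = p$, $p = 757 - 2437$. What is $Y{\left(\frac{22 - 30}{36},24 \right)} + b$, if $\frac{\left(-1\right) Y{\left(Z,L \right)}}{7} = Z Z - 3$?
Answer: $- \frac{134407}{81} \approx -1659.3$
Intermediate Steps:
$Y{\left(Z,L \right)} = 21 - 7 Z^{2}$ ($Y{\left(Z,L \right)} = - 7 \left(Z Z - 3\right) = - 7 \left(Z^{2} - 3\right) = - 7 \left(-3 + Z^{2}\right) = 21 - 7 Z^{2}$)
$p = -1680$ ($p = 757 - 2437 = -1680$)
$b = -1680$
$Y{\left(\frac{22 - 30}{36},24 \right)} + b = \left(21 - 7 \left(\frac{22 - 30}{36}\right)^{2}\right) - 1680 = \left(21 - 7 \left(\left(22 - 30\right) \frac{1}{36}\right)^{2}\right) - 1680 = \left(21 - 7 \left(\left(-8\right) \frac{1}{36}\right)^{2}\right) - 1680 = \left(21 - 7 \left(- \frac{2}{9}\right)^{2}\right) - 1680 = \left(21 - \frac{28}{81}\right) - 1680 = \frac{1673}{81} - 1680 = - \frac{134407}{81}$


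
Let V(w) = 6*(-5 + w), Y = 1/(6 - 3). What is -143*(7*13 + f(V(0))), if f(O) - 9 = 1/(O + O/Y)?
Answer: -1715857/120 ≈ -14299.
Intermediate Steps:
Y = 1/3 ≈ 0.33333
V(w) = -30 + 6*w
f(O) = 9 + 1/(4*O) (f(O) = 9 + 1/(O + O/(1/3)) = 9 + 1/(O + O*3) = 9 + 1/(O + 3*O) = 9 + 1/(4*O))
-143*(7*13 + f(V(0))) = -143*(7*13 + (9 + 1/(4*(-30 + 6*0)))) = -143*(91 + (9 + 1/(4*(-30 + 0)))) = -143*(91 + (9 + (1/4)/(-30))) = -143*(91 + (9 + (1/4)*(-1/30))) = -143*(91 + (9 - 1/120)) = -143*(91 + 1079/120) = -143*11999/120 = -1715857/120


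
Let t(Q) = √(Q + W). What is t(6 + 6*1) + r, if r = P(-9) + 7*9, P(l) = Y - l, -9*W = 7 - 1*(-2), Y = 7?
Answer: 79 + √11 ≈ 82.317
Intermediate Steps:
W = -1 (W = -(7 - 1*(-2))/9 = -(7 + 2)/9 = -⅑*9 = -1)
P(l) = 7 - l
t(Q) = √(-1 + Q) (t(Q) = √(Q - 1) = √(-1 + Q))
r = 79 (r = (7 - 1*(-9)) + 7*9 = (7 + 9) + 63 = 16 + 63 = 79)
t(6 + 6*1) + r = √(-1 + (6 + 6*1)) + 79 = √(-1 + (6 + 6)) + 79 = √(-1 + 12) + 79 = √11 + 79 = 79 + √11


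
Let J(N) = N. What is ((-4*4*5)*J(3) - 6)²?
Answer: 60516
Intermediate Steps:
((-4*4*5)*J(3) - 6)² = ((-4*4*5)*3 - 6)² = (-16*5*3 - 6)² = (-80*3 - 6)² = (-240 - 6)² = (-246)² = 60516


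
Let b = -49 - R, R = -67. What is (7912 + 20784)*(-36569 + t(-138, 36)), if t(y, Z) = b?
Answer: -1048867496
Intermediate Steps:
b = 18 (b = -49 - 1*(-67) = -49 + 67 = 18)
t(y, Z) = 18
(7912 + 20784)*(-36569 + t(-138, 36)) = (7912 + 20784)*(-36569 + 18) = 28696*(-36551) = -1048867496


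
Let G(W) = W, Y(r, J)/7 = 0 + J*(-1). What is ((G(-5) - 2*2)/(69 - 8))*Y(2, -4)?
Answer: -252/61 ≈ -4.1311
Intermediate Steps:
Y(r, J) = -7*J (Y(r, J) = 7*(0 + J*(-1)) = 7*(0 - J) = 7*(-J) = -7*J)
((G(-5) - 2*2)/(69 - 8))*Y(2, -4) = ((-5 - 2*2)/(69 - 8))*(-7*(-4)) = ((-5 - 4)/61)*28 = ((1/61)*(-9))*28 = -9/61*28 = -252/61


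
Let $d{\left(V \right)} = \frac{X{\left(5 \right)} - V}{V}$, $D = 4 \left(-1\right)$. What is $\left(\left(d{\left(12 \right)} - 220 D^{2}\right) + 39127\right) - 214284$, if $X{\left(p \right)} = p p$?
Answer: $- \frac{2144111}{12} \approx -1.7868 \cdot 10^{5}$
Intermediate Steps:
$X{\left(p \right)} = p^{2}$
$D = -4$
$d{\left(V \right)} = \frac{25 - V}{V}$ ($d{\left(V \right)} = \frac{5^{2} - V}{V} = \frac{25 - V}{V}$)
$\left(\left(d{\left(12 \right)} - 220 D^{2}\right) + 39127\right) - 214284 = \left(\left(\frac{25 - 12}{12} - 220 \left(-4\right)^{2}\right) + 39127\right) - 214284 = \left(\left(\frac{25 - 12}{12} - 3520\right) + 39127\right) - 214284 = \left(\left(\frac{1}{12} \cdot 13 - 3520\right) + 39127\right) - 214284 = \left(\left(\frac{13}{12} - 3520\right) + 39127\right) - 214284 = \left(- \frac{42227}{12} + 39127\right) - 214284 = \frac{427297}{12} - 214284 = - \frac{2144111}{12}$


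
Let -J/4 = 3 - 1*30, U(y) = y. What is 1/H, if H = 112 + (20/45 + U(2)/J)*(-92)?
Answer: 27/1874 ≈ 0.014408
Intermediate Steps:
J = 108 (J = -4*(3 - 1*30) = -4*(3 - 30) = -4*(-27) = 108)
H = 1874/27 (H = 112 + (20/45 + 2/108)*(-92) = 112 + (20*(1/45) + 2*(1/108))*(-92) = 112 + (4/9 + 1/54)*(-92) = 112 + (25/54)*(-92) = 112 - 1150/27 = 1874/27 ≈ 69.407)
1/H = 1/(1874/27) = 27/1874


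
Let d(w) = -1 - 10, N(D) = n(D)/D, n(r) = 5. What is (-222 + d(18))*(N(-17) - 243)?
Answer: 963688/17 ≈ 56688.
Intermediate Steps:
N(D) = 5/D
d(w) = -11
(-222 + d(18))*(N(-17) - 243) = (-222 - 11)*(5/(-17) - 243) = -233*(5*(-1/17) - 243) = -233*(-5/17 - 243) = -233*(-4136/17) = 963688/17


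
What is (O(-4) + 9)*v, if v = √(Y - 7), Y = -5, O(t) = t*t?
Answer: 50*I*√3 ≈ 86.603*I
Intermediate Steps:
O(t) = t²
v = 2*I*√3 (v = √(-5 - 7) = √(-12) = 2*I*√3 ≈ 3.4641*I)
(O(-4) + 9)*v = ((-4)² + 9)*(2*I*√3) = (16 + 9)*(2*I*√3) = 25*(2*I*√3) = 50*I*√3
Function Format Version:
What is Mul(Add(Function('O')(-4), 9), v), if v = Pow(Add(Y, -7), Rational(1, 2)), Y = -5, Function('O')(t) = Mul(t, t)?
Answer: Mul(50, I, Pow(3, Rational(1, 2))) ≈ Mul(86.603, I)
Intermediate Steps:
Function('O')(t) = Pow(t, 2)
v = Mul(2, I, Pow(3, Rational(1, 2))) (v = Pow(Add(-5, -7), Rational(1, 2)) = Pow(-12, Rational(1, 2)) = Mul(2, I, Pow(3, Rational(1, 2))) ≈ Mul(3.4641, I))
Mul(Add(Function('O')(-4), 9), v) = Mul(Add(Pow(-4, 2), 9), Mul(2, I, Pow(3, Rational(1, 2)))) = Mul(Add(16, 9), Mul(2, I, Pow(3, Rational(1, 2)))) = Mul(25, Mul(2, I, Pow(3, Rational(1, 2)))) = Mul(50, I, Pow(3, Rational(1, 2)))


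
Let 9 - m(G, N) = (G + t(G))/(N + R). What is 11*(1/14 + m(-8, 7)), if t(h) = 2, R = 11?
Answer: 4345/42 ≈ 103.45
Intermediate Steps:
m(G, N) = 9 - (2 + G)/(11 + N) (m(G, N) = 9 - (G + 2)/(N + 11) = 9 - (2 + G)/(11 + N))
11*(1/14 + m(-8, 7)) = 11*(1/14 + (97 - 1*(-8) + 9*7)/(11 + 7)) = 11*(1/14 + (97 + 8 + 63)/18) = 11*(1/14 + (1/18)*168) = 11*(1/14 + 28/3) = 11*(395/42) = 4345/42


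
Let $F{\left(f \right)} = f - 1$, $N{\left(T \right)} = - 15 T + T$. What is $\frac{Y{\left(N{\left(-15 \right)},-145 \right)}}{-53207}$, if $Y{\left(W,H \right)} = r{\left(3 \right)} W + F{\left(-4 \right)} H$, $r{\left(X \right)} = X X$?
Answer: $- \frac{2615}{53207} \approx -0.049148$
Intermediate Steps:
$N{\left(T \right)} = - 14 T$
$F{\left(f \right)} = -1 + f$
$r{\left(X \right)} = X^{2}$
$Y{\left(W,H \right)} = - 5 H + 9 W$ ($Y{\left(W,H \right)} = 3^{2} W + \left(-1 - 4\right) H = 9 W - 5 H = - 5 H + 9 W$)
$\frac{Y{\left(N{\left(-15 \right)},-145 \right)}}{-53207} = \frac{\left(-5\right) \left(-145\right) + 9 \left(\left(-14\right) \left(-15\right)\right)}{-53207} = \left(725 + 9 \cdot 210\right) \left(- \frac{1}{53207}\right) = \left(725 + 1890\right) \left(- \frac{1}{53207}\right) = 2615 \left(- \frac{1}{53207}\right) = - \frac{2615}{53207}$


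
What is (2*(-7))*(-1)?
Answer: 14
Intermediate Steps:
(2*(-7))*(-1) = -14*(-1) = 14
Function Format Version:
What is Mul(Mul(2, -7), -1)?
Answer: 14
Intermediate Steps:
Mul(Mul(2, -7), -1) = Mul(-14, -1) = 14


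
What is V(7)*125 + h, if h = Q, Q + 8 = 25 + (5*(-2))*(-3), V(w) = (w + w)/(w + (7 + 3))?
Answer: 2549/17 ≈ 149.94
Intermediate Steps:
V(w) = 2*w/(10 + w) (V(w) = (2*w)/(w + 10) = (2*w)/(10 + w) = 2*w/(10 + w))
Q = 47 (Q = -8 + (25 + (5*(-2))*(-3)) = -8 + (25 - 10*(-3)) = -8 + (25 + 30) = -8 + 55 = 47)
h = 47
V(7)*125 + h = (2*7/(10 + 7))*125 + 47 = (2*7/17)*125 + 47 = (2*7*(1/17))*125 + 47 = (14/17)*125 + 47 = 1750/17 + 47 = 2549/17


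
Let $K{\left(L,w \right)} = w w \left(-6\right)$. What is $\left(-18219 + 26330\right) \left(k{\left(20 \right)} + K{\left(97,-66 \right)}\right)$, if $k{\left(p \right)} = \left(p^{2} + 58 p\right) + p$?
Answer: $-199173716$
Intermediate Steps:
$k{\left(p \right)} = p^{2} + 59 p$
$K{\left(L,w \right)} = - 6 w^{2}$ ($K{\left(L,w \right)} = w^{2} \left(-6\right) = - 6 w^{2}$)
$\left(-18219 + 26330\right) \left(k{\left(20 \right)} + K{\left(97,-66 \right)}\right) = \left(-18219 + 26330\right) \left(20 \left(59 + 20\right) - 6 \left(-66\right)^{2}\right) = 8111 \left(20 \cdot 79 - 26136\right) = 8111 \left(1580 - 26136\right) = 8111 \left(-24556\right) = -199173716$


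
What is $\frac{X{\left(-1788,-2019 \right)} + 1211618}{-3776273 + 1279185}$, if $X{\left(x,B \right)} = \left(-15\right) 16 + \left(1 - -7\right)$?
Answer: $- \frac{55063}{113504} \approx -0.48512$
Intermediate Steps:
$X{\left(x,B \right)} = -232$ ($X{\left(x,B \right)} = -240 + \left(1 + 7\right) = -240 + 8 = -232$)
$\frac{X{\left(-1788,-2019 \right)} + 1211618}{-3776273 + 1279185} = \frac{-232 + 1211618}{-3776273 + 1279185} = \frac{1211386}{-2497088} = 1211386 \left(- \frac{1}{2497088}\right) = - \frac{55063}{113504}$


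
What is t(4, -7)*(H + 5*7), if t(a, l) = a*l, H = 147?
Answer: -5096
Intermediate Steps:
t(4, -7)*(H + 5*7) = (4*(-7))*(147 + 5*7) = -28*(147 + 35) = -28*182 = -5096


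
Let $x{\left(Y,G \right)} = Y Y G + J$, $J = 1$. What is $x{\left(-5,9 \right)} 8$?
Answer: $1808$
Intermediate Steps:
$x{\left(Y,G \right)} = 1 + G Y^{2}$ ($x{\left(Y,G \right)} = Y Y G + 1 = Y^{2} G + 1 = G Y^{2} + 1 = 1 + G Y^{2}$)
$x{\left(-5,9 \right)} 8 = \left(1 + 9 \left(-5\right)^{2}\right) 8 = \left(1 + 9 \cdot 25\right) 8 = \left(1 + 225\right) 8 = 226 \cdot 8 = 1808$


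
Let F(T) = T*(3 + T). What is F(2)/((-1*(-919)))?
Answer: 10/919 ≈ 0.010881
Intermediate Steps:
F(2)/((-1*(-919))) = (2*(3 + 2))/((-1*(-919))) = (2*5)/919 = 10*(1/919) = 10/919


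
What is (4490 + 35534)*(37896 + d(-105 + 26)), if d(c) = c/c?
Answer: 1516789528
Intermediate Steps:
d(c) = 1
(4490 + 35534)*(37896 + d(-105 + 26)) = (4490 + 35534)*(37896 + 1) = 40024*37897 = 1516789528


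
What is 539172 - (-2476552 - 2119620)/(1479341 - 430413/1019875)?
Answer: 406738191806806982/754371235981 ≈ 5.3918e+5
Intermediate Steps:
539172 - (-2476552 - 2119620)/(1479341 - 430413/1019875) = 539172 - (-4596172)/(1479341 - 430413*1/1019875) = 539172 - (-4596172)/(1479341 - 430413/1019875) = 539172 - (-4596172)/1508742471962/1019875 = 539172 - (-4596172)*1019875/1508742471962 = 539172 - 1*(-2343760459250/754371235981) = 539172 + 2343760459250/754371235981 = 406738191806806982/754371235981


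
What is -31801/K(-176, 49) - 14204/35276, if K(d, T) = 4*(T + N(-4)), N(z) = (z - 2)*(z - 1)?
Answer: -281575135/2786804 ≈ -101.04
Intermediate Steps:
N(z) = (-1 + z)*(-2 + z) (N(z) = (-2 + z)*(-1 + z) = (-1 + z)*(-2 + z))
K(d, T) = 120 + 4*T (K(d, T) = 4*(T + (2 + (-4)² - 3*(-4))) = 4*(T + (2 + 16 + 12)) = 4*(T + 30) = 4*(30 + T) = 120 + 4*T)
-31801/K(-176, 49) - 14204/35276 = -31801/(120 + 4*49) - 14204/35276 = -31801/(120 + 196) - 14204*1/35276 = -31801/316 - 3551/8819 = -281575135/2786804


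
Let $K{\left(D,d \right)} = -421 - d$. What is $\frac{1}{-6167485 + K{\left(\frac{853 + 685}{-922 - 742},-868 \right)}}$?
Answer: $- \frac{1}{6167038} \approx -1.6215 \cdot 10^{-7}$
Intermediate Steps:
$\frac{1}{-6167485 + K{\left(\frac{853 + 685}{-922 - 742},-868 \right)}} = \frac{1}{-6167485 - -447} = \frac{1}{-6167485 + \left(-421 + 868\right)} = \frac{1}{-6167485 + 447} = \frac{1}{-6167038} = - \frac{1}{6167038}$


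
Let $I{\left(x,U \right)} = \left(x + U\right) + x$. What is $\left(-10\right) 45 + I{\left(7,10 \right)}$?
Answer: $-426$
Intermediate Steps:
$I{\left(x,U \right)} = U + 2 x$ ($I{\left(x,U \right)} = \left(U + x\right) + x = U + 2 x$)
$\left(-10\right) 45 + I{\left(7,10 \right)} = \left(-10\right) 45 + \left(10 + 2 \cdot 7\right) = -450 + \left(10 + 14\right) = -450 + 24 = -426$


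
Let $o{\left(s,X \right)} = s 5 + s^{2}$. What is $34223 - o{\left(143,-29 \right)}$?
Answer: $13059$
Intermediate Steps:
$o{\left(s,X \right)} = s^{2} + 5 s$ ($o{\left(s,X \right)} = 5 s + s^{2} = s^{2} + 5 s$)
$34223 - o{\left(143,-29 \right)} = 34223 - 143 \left(5 + 143\right) = 34223 - 143 \cdot 148 = 34223 - 21164 = 13059$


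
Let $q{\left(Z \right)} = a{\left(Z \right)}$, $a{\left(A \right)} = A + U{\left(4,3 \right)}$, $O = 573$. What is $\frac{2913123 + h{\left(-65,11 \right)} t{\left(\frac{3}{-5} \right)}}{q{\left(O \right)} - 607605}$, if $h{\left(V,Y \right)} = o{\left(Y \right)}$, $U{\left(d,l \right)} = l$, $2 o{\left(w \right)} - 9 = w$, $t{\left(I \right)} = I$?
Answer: $- \frac{971039}{202343} \approx -4.799$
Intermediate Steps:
$o{\left(w \right)} = \frac{9}{2} + \frac{w}{2}$
$h{\left(V,Y \right)} = \frac{9}{2} + \frac{Y}{2}$
$a{\left(A \right)} = 3 + A$ ($a{\left(A \right)} = A + 3 = 3 + A$)
$q{\left(Z \right)} = 3 + Z$
$\frac{2913123 + h{\left(-65,11 \right)} t{\left(\frac{3}{-5} \right)}}{q{\left(O \right)} - 607605} = \frac{2913123 + \left(\frac{9}{2} + \frac{1}{2} \cdot 11\right) \frac{3}{-5}}{\left(3 + 573\right) - 607605} = \frac{2913123 + \left(\frac{9}{2} + \frac{11}{2}\right) 3 \left(- \frac{1}{5}\right)}{576 - 607605} = \frac{2913123 + 10 \left(- \frac{3}{5}\right)}{-607029} = \left(2913123 - 6\right) \left(- \frac{1}{607029}\right) = 2913117 \left(- \frac{1}{607029}\right) = - \frac{971039}{202343}$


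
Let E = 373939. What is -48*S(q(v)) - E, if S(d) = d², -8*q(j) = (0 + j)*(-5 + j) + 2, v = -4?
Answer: -375022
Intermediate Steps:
q(j) = -¼ - j*(-5 + j)/8 (q(j) = -((0 + j)*(-5 + j) + 2)/8 = -(j*(-5 + j) + 2)/8 = -(2 + j*(-5 + j))/8 = -¼ - j*(-5 + j)/8)
-48*S(q(v)) - E = -48*(-¼ - ⅛*(-4)² + (5/8)*(-4))² - 1*373939 = -48*(-¼ - ⅛*16 - 5/2)² - 373939 = -48*(-¼ - 2 - 5/2)² - 373939 = -48*(-19/4)² - 373939 = -48*361/16 - 373939 = -1083 - 373939 = -375022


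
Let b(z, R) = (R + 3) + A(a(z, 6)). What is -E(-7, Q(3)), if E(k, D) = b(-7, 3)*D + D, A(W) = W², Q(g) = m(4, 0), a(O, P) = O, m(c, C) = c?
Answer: -224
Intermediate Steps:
Q(g) = 4
b(z, R) = 3 + R + z² (b(z, R) = (R + 3) + z² = (3 + R) + z² = 3 + R + z²)
E(k, D) = 56*D (E(k, D) = (3 + 3 + (-7)²)*D + D = (3 + 3 + 49)*D + D = 55*D + D = 56*D)
-E(-7, Q(3)) = -56*4 = -1*224 = -224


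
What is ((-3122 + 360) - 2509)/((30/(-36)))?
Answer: 31626/5 ≈ 6325.2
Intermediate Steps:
((-3122 + 360) - 2509)/((30/(-36))) = (-2762 - 2509)/((-1/36*30)) = -5271/(-⅚) = -5271*(-6/5) = 31626/5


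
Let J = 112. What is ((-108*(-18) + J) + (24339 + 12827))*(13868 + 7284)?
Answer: 829623744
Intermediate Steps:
((-108*(-18) + J) + (24339 + 12827))*(13868 + 7284) = ((-108*(-18) + 112) + (24339 + 12827))*(13868 + 7284) = ((1944 + 112) + 37166)*21152 = (2056 + 37166)*21152 = 39222*21152 = 829623744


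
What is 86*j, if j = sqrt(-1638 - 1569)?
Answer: 86*I*sqrt(3207) ≈ 4870.2*I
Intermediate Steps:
j = I*sqrt(3207) (j = sqrt(-3207) = I*sqrt(3207) ≈ 56.63*I)
86*j = 86*(I*sqrt(3207)) = 86*I*sqrt(3207)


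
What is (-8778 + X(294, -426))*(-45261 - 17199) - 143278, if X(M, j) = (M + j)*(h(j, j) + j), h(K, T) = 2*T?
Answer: -9988621558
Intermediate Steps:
X(M, j) = 3*j*(M + j) (X(M, j) = (M + j)*(2*j + j) = (M + j)*(3*j) = 3*j*(M + j))
(-8778 + X(294, -426))*(-45261 - 17199) - 143278 = (-8778 + 3*(-426)*(294 - 426))*(-45261 - 17199) - 143278 = (-8778 + 3*(-426)*(-132))*(-62460) - 143278 = (-8778 + 168696)*(-62460) - 143278 = 159918*(-62460) - 143278 = -9988478280 - 143278 = -9988621558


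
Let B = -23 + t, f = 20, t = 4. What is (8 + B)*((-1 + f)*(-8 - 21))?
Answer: 6061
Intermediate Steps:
B = -19 (B = -23 + 4 = -19)
(8 + B)*((-1 + f)*(-8 - 21)) = (8 - 19)*((-1 + 20)*(-8 - 21)) = -209*(-29) = -11*(-551) = 6061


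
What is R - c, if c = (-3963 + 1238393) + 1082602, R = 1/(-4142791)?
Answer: -9598979316313/4142791 ≈ -2.3170e+6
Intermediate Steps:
R = -1/4142791 ≈ -2.4138e-7
c = 2317032 (c = 1234430 + 1082602 = 2317032)
R - c = -1/4142791 - 1*2317032 = -1/4142791 - 2317032 = -9598979316313/4142791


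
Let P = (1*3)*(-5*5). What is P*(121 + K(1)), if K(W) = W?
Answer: -9150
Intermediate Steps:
P = -75 (P = 3*(-25) = -75)
P*(121 + K(1)) = -75*(121 + 1) = -75*122 = -9150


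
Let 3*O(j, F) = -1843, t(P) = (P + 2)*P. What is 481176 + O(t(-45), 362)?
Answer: 1441685/3 ≈ 4.8056e+5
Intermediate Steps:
t(P) = P*(2 + P) (t(P) = (2 + P)*P = P*(2 + P))
O(j, F) = -1843/3 (O(j, F) = (⅓)*(-1843) = -1843/3)
481176 + O(t(-45), 362) = 481176 - 1843/3 = 1441685/3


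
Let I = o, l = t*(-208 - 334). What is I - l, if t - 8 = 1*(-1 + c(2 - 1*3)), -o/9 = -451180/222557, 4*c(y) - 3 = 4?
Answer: 2119074385/445114 ≈ 4760.7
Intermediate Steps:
c(y) = 7/4 (c(y) = ¾ + (¼)*4 = ¾ + 1 = 7/4)
o = 4060620/222557 (o = -(-4060620)/222557 = -9*(-451180/222557) = 4060620/222557 ≈ 18.245)
t = 35/4 (t = 8 + 1*(-1 + 7/4) = 8 + 1*(¾) = 8 + ¾ = 35/4 ≈ 8.7500)
l = -9485/2 (l = 35*(-208 - 334)/4 = (35/4)*(-542) = -9485/2 ≈ -4742.5)
I = 4060620/222557 ≈ 18.245
I - l = 4060620/222557 - 1*(-9485/2) = 4060620/222557 + 9485/2 = 2119074385/445114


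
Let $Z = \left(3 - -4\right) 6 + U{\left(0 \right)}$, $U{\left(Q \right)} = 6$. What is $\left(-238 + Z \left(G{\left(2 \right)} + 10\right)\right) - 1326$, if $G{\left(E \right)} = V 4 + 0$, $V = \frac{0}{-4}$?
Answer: $-1084$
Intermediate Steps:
$V = 0$ ($V = 0 \left(- \frac{1}{4}\right) = 0$)
$Z = 48$ ($Z = \left(3 - -4\right) 6 + 6 = \left(3 + 4\right) 6 + 6 = 7 \cdot 6 + 6 = 42 + 6 = 48$)
$G{\left(E \right)} = 0$ ($G{\left(E \right)} = 0 \cdot 4 + 0 = 0 + 0 = 0$)
$\left(-238 + Z \left(G{\left(2 \right)} + 10\right)\right) - 1326 = \left(-238 + 48 \left(0 + 10\right)\right) - 1326 = \left(-238 + 48 \cdot 10\right) - 1326 = \left(-238 + 480\right) - 1326 = 242 - 1326 = -1084$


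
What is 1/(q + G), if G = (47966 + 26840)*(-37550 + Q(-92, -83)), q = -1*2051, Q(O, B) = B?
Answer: -1/2815176249 ≈ -3.5522e-10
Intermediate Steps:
q = -2051
G = -2815174198 (G = (47966 + 26840)*(-37550 - 83) = 74806*(-37633) = -2815174198)
1/(q + G) = 1/(-2051 - 2815174198) = 1/(-2815176249) = -1/2815176249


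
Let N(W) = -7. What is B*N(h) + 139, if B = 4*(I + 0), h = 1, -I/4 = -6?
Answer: -533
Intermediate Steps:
I = 24 (I = -4*(-6) = 24)
B = 96 (B = 4*(24 + 0) = 4*24 = 96)
B*N(h) + 139 = 96*(-7) + 139 = -672 + 139 = -533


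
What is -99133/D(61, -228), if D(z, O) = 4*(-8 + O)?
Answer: 99133/944 ≈ 105.01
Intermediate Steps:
D(z, O) = -32 + 4*O
-99133/D(61, -228) = -99133/(-32 + 4*(-228)) = -99133/(-32 - 912) = -99133/(-944) = -99133*(-1/944) = 99133/944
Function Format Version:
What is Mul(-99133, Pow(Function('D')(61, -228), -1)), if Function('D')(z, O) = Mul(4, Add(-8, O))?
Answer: Rational(99133, 944) ≈ 105.01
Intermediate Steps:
Function('D')(z, O) = Add(-32, Mul(4, O))
Mul(-99133, Pow(Function('D')(61, -228), -1)) = Mul(-99133, Pow(Add(-32, Mul(4, -228)), -1)) = Mul(-99133, Pow(Add(-32, -912), -1)) = Mul(-99133, Pow(-944, -1)) = Mul(-99133, Rational(-1, 944)) = Rational(99133, 944)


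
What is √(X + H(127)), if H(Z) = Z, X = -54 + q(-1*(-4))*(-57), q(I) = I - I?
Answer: √73 ≈ 8.5440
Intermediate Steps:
q(I) = 0
X = -54 (X = -54 + 0*(-57) = -54 + 0 = -54)
√(X + H(127)) = √(-54 + 127) = √73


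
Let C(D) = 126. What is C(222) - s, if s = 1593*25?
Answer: -39699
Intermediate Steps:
s = 39825
C(222) - s = 126 - 1*39825 = 126 - 39825 = -39699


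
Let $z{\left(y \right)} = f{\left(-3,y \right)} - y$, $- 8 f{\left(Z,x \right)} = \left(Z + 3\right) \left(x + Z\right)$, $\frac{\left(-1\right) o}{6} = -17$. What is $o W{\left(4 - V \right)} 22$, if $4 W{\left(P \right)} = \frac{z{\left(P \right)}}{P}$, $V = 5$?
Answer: $-561$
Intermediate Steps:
$o = 102$ ($o = \left(-6\right) \left(-17\right) = 102$)
$f{\left(Z,x \right)} = - \frac{\left(3 + Z\right) \left(Z + x\right)}{8}$ ($f{\left(Z,x \right)} = - \frac{\left(Z + 3\right) \left(x + Z\right)}{8} = - \frac{\left(3 + Z\right) \left(Z + x\right)}{8}$)
$z{\left(y \right)} = - y$ ($z{\left(y \right)} = \left(\left(- \frac{3}{8}\right) \left(-3\right) - \frac{3 y}{8} - \frac{\left(-3\right)^{2}}{8} - - \frac{3 y}{8}\right) - y = \left(\frac{9}{8} - \frac{3 y}{8} - \frac{9}{8} + \frac{3 y}{8}\right) - y = 0 - y = - y$)
$W{\left(P \right)} = - \frac{1}{4}$ ($W{\left(P \right)} = \frac{- P \frac{1}{P}}{4} = \frac{1}{4} \left(-1\right) = - \frac{1}{4}$)
$o W{\left(4 - V \right)} 22 = 102 \left(- \frac{1}{4}\right) 22 = \left(- \frac{51}{2}\right) 22 = -561$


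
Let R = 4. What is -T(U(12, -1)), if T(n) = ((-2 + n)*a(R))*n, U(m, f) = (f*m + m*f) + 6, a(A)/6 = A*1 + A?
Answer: -17280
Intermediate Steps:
a(A) = 12*A (a(A) = 6*(A*1 + A) = 6*(A + A) = 6*(2*A) = 12*A)
U(m, f) = 6 + 2*f*m (U(m, f) = (f*m + f*m) + 6 = 2*f*m + 6 = 6 + 2*f*m)
T(n) = n*(-96 + 48*n) (T(n) = ((-2 + n)*(12*4))*n = ((-2 + n)*48)*n = (-96 + 48*n)*n = n*(-96 + 48*n))
-T(U(12, -1)) = -48*(6 + 2*(-1)*12)*(-2 + (6 + 2*(-1)*12)) = -48*(6 - 24)*(-2 + (6 - 24)) = -48*(-18)*(-2 - 18) = -48*(-18)*(-20) = -1*17280 = -17280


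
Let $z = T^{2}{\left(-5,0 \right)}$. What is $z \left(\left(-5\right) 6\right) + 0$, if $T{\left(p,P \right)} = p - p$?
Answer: $0$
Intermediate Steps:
$T{\left(p,P \right)} = 0$
$z = 0$ ($z = 0^{2} = 0$)
$z \left(\left(-5\right) 6\right) + 0 = 0 \left(\left(-5\right) 6\right) + 0 = 0 \left(-30\right) + 0 = 0 + 0 = 0$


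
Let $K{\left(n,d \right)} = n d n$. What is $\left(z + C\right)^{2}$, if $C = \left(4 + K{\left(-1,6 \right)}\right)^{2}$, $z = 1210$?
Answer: $1716100$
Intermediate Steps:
$K{\left(n,d \right)} = d n^{2}$ ($K{\left(n,d \right)} = d n n = d n^{2}$)
$C = 100$ ($C = \left(4 + 6 \left(-1\right)^{2}\right)^{2} = \left(4 + 6 \cdot 1\right)^{2} = \left(4 + 6\right)^{2} = 10^{2} = 100$)
$\left(z + C\right)^{2} = \left(1210 + 100\right)^{2} = 1310^{2} = 1716100$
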